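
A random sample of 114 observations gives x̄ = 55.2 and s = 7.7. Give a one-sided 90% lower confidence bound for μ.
μ ≥ 54.27

Lower bound (one-sided):
t* = 1.289 (one-sided for 90%)
Lower bound = x̄ - t* · s/√n = 55.2 - 1.289 · 7.7/√114 = 54.27

We are 90% confident that μ ≥ 54.27.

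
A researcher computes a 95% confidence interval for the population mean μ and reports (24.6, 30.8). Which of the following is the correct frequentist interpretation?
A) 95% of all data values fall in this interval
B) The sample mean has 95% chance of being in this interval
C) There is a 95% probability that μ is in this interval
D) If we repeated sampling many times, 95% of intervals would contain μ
D

A) Wrong — a CI is about the parameter μ, not individual data values.
B) Wrong — x̄ is observed and sits in the interval by construction.
C) Wrong — μ is fixed; the randomness lives in the interval, not in μ.
D) Correct — this is the frequentist long-run coverage interpretation.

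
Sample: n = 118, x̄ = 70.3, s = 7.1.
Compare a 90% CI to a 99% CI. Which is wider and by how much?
99% CI is wider by 1.25

df = 117
90% CI: t* = 1.658, (69.22, 71.38), width = 2 · t* · s/√n = 2.17
99% CI: t* = 2.619, (68.59, 72.01), width = 2 · t* · s/√n = 3.42

The 99% CI is wider by 3.42 - 2.17 = 1.25.
Higher confidence requires a wider interval.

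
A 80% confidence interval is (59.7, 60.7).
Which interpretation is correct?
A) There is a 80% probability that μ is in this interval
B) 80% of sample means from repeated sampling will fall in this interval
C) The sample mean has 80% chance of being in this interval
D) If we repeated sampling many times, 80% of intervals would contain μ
D

A) Wrong — μ is fixed; the randomness lives in the interval, not in μ.
B) Wrong — coverage applies to intervals containing μ, not to future x̄ values.
C) Wrong — x̄ is observed and sits in the interval by construction.
D) Correct — this is the frequentist long-run coverage interpretation.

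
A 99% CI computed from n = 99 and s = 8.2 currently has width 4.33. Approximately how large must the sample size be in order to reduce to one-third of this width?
n ≈ 891

CI width ∝ 1/√n
To reduce width by factor 3, need √n to grow by 3 → need 3² = 9 times as many samples.

Current: n = 99, width = 4.33
New: n = 891, width ≈ 1.42

Width reduced by factor of 4.33/1.42 = 3.05.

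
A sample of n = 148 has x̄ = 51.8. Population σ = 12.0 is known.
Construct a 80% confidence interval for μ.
(50.54, 53.06)

z-interval (σ known):
z* = 1.282 for 80% confidence

Margin of error = z* · σ/√n = 1.282 · 12.0/√148 = 1.26

CI: (51.8 - 1.26, 51.8 + 1.26) = (50.54, 53.06)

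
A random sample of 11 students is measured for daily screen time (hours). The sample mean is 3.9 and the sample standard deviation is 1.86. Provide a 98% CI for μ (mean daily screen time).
(2.35, 5.45)

t-interval (σ unknown):
df = n - 1 = 10
t* = 2.764 for 98% confidence

Margin of error = t* · s/√n = 2.764 · 1.86/√11 = 1.55

CI: (2.35, 5.45)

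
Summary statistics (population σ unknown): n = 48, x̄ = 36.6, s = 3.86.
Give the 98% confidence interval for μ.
(35.26, 37.94)

t-interval (σ unknown):
df = n - 1 = 47
t* = 2.408 for 98% confidence

Margin of error = t* · s/√n = 2.408 · 3.86/√48 = 1.34

CI: (35.26, 37.94)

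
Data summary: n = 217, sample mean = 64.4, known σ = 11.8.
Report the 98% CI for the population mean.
(62.54, 66.26)

z-interval (σ known):
z* = 2.326 for 98% confidence

Margin of error = z* · σ/√n = 2.326 · 11.8/√217 = 1.86

CI: (64.4 - 1.86, 64.4 + 1.86) = (62.54, 66.26)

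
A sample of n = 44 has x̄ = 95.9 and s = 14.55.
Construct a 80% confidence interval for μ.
(93.04, 98.76)

t-interval (σ unknown):
df = n - 1 = 43
t* = 1.302 for 80% confidence

Margin of error = t* · s/√n = 1.302 · 14.55/√44 = 2.86

CI: (93.04, 98.76)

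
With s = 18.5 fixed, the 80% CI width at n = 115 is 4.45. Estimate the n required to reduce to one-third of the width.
n ≈ 1035

CI width ∝ 1/√n
To reduce width by factor 3, need √n to grow by 3 → need 3² = 9 times as many samples.

Current: n = 115, width = 4.45
New: n = 1035, width ≈ 1.47

Width reduced by factor of 4.45/1.47 = 3.03.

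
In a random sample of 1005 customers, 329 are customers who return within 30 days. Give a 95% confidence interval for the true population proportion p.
(0.298, 0.356)

Proportion CI:
p̂ = 329/1005 = 0.32736
SE = √(p̂(1-p̂)/n) = √(0.32736 · 0.67264 / 1005) = 0.01480

z* = 1.960
Margin = z* · SE = 1.960 · 0.01480 = 0.0290

CI: 0.32736 ± 0.0290 = (0.298, 0.356)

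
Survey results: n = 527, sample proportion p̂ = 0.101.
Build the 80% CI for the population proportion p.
(0.084, 0.118)

Proportion CI:
SE = √(p̂(1-p̂)/n) = √(0.101 · 0.899 / 527) = 0.01313

z* = 1.282
Margin = z* · SE = 1.282 · 0.01313 = 0.0168

CI: 0.101 ± 0.0168 = (0.084, 0.118)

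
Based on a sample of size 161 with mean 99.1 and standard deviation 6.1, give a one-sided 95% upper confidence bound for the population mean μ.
μ ≤ 99.90

Upper bound (one-sided):
t* = 1.654 (one-sided for 95%)
Upper bound = x̄ + t* · s/√n = 99.1 + 1.654 · 6.1/√161 = 99.90

We are 95% confident that μ ≤ 99.90.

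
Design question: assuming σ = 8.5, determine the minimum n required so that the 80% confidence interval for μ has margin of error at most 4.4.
n ≥ 7

For margin E ≤ 4.4:
n ≥ (z* · σ / E)²
n ≥ (1.282 · 8.5 / 4.4)²
n ≥ 6.13

Minimum n = 7 (rounding up)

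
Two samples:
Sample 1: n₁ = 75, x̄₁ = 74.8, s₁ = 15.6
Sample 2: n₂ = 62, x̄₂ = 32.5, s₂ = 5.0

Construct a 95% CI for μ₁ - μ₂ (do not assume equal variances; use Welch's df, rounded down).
(38.51, 46.09)

Difference: x̄₁ - x̄₂ = 42.30
SE = √(s₁²/n₁ + s₂²/n₂) = √(15.6²/75 + 5.0²/62) = 1.9100
df = 91.81 → 91 (Welch–Satterthwaite, rounded down)
t* = 1.986

CI: 42.30 ± 1.986 · 1.9100 = 42.30 ± 3.79 = (38.51, 46.09)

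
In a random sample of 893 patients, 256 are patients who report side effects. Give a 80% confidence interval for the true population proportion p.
(0.267, 0.306)

Proportion CI:
p̂ = 256/893 = 0.28667
SE = √(p̂(1-p̂)/n) = √(0.28667 · 0.71333 / 893) = 0.01513

z* = 1.282
Margin = z* · SE = 1.282 · 0.01513 = 0.0194

CI: 0.28667 ± 0.0194 = (0.267, 0.306)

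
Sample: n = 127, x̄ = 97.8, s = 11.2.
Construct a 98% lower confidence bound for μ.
μ ≥ 95.74

Lower bound (one-sided):
t* = 2.075 (one-sided for 98%)
Lower bound = x̄ - t* · s/√n = 97.8 - 2.075 · 11.2/√127 = 95.74

We are 98% confident that μ ≥ 95.74.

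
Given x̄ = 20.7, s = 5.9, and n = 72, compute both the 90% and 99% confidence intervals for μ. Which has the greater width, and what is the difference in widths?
99% CI is wider by 1.36

df = 71
90% CI: t* = 1.667, (19.54, 21.86), width = 2 · t* · s/√n = 2.32
99% CI: t* = 2.647, (18.86, 22.54), width = 2 · t* · s/√n = 3.68

The 99% CI is wider by 3.68 - 2.32 = 1.36.
Higher confidence requires a wider interval.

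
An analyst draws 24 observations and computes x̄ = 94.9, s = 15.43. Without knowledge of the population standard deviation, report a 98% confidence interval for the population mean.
(87.03, 102.77)

t-interval (σ unknown):
df = n - 1 = 23
t* = 2.500 for 98% confidence

Margin of error = t* · s/√n = 2.500 · 15.43/√24 = 7.87

CI: (87.03, 102.77)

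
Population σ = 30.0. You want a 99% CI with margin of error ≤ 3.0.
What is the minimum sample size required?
n ≥ 664

For margin E ≤ 3.0:
n ≥ (z* · σ / E)²
n ≥ (2.576 · 30.0 / 3.0)²
n ≥ 663.58

Minimum n = 664 (rounding up)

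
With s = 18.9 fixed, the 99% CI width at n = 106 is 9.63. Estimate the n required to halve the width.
n ≈ 424

CI width ∝ 1/√n
To reduce width by factor 2, need √n to grow by 2 → need 2² = 4 times as many samples.

Current: n = 106, width = 9.63
New: n = 424, width ≈ 4.75

Width reduced by factor of 9.63/4.75 = 2.03.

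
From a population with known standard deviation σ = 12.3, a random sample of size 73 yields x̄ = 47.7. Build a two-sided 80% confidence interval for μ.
(45.85, 49.55)

z-interval (σ known):
z* = 1.282 for 80% confidence

Margin of error = z* · σ/√n = 1.282 · 12.3/√73 = 1.85

CI: (47.7 - 1.85, 47.7 + 1.85) = (45.85, 49.55)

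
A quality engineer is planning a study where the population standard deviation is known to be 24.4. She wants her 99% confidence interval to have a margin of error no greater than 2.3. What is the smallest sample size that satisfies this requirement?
n ≥ 747

For margin E ≤ 2.3:
n ≥ (z* · σ / E)²
n ≥ (2.576 · 24.4 / 2.3)²
n ≥ 746.82

Minimum n = 747 (rounding up)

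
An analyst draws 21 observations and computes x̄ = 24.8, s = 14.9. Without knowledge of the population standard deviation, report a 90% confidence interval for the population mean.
(19.19, 30.41)

t-interval (σ unknown):
df = n - 1 = 20
t* = 1.725 for 90% confidence

Margin of error = t* · s/√n = 1.725 · 14.9/√21 = 5.61

CI: (19.19, 30.41)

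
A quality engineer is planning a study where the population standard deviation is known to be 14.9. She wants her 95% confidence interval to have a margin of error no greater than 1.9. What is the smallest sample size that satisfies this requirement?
n ≥ 237

For margin E ≤ 1.9:
n ≥ (z* · σ / E)²
n ≥ (1.960 · 14.9 / 1.9)²
n ≥ 236.25

Minimum n = 237 (rounding up)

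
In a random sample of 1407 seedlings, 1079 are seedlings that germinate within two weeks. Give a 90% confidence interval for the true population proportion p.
(0.748, 0.785)

Proportion CI:
p̂ = 1079/1407 = 0.76688
SE = √(p̂(1-p̂)/n) = √(0.76688 · 0.23312 / 1407) = 0.01127

z* = 1.645
Margin = z* · SE = 1.645 · 0.01127 = 0.0185

CI: 0.76688 ± 0.0185 = (0.748, 0.785)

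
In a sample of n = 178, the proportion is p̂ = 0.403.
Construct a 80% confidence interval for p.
(0.356, 0.450)

Proportion CI:
SE = √(p̂(1-p̂)/n) = √(0.403 · 0.597 / 178) = 0.03676

z* = 1.282
Margin = z* · SE = 1.282 · 0.03676 = 0.0471

CI: 0.403 ± 0.0471 = (0.356, 0.450)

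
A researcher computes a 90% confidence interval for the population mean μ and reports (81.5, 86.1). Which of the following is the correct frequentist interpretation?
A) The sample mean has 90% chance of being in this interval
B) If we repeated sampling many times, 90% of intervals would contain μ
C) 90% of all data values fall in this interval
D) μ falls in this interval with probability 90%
B

A) Wrong — x̄ is observed and sits in the interval by construction.
B) Correct — this is the frequentist long-run coverage interpretation.
C) Wrong — a CI is about the parameter μ, not individual data values.
D) Wrong — μ is fixed; the randomness lives in the interval, not in μ.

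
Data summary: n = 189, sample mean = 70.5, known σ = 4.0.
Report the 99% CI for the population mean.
(69.75, 71.25)

z-interval (σ known):
z* = 2.576 for 99% confidence

Margin of error = z* · σ/√n = 2.576 · 4.0/√189 = 0.75

CI: (70.5 - 0.75, 70.5 + 0.75) = (69.75, 71.25)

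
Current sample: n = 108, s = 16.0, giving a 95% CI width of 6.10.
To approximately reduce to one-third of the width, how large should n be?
n ≈ 972

CI width ∝ 1/√n
To reduce width by factor 3, need √n to grow by 3 → need 3² = 9 times as many samples.

Current: n = 108, width = 6.10
New: n = 972, width ≈ 2.01

Width reduced by factor of 6.10/2.01 = 3.03.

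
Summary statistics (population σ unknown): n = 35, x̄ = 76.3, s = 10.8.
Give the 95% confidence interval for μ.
(72.59, 80.01)

t-interval (σ unknown):
df = n - 1 = 34
t* = 2.032 for 95% confidence

Margin of error = t* · s/√n = 2.032 · 10.8/√35 = 3.71

CI: (72.59, 80.01)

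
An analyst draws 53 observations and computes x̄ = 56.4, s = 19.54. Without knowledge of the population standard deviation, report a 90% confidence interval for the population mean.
(51.90, 60.90)

t-interval (σ unknown):
df = n - 1 = 52
t* = 1.675 for 90% confidence

Margin of error = t* · s/√n = 1.675 · 19.54/√53 = 4.50

CI: (51.90, 60.90)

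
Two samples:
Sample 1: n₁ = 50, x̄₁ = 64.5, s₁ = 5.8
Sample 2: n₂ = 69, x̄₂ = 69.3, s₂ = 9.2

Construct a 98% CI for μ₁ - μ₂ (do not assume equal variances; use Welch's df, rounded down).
(-8.05, -1.55)

Difference: x̄₁ - x̄₂ = -4.80
SE = √(s₁²/n₁ + s₂²/n₂) = √(5.8²/50 + 9.2²/69) = 1.3782
df = 115.03 → 115 (Welch–Satterthwaite, rounded down)
t* = 2.359

CI: -4.80 ± 2.359 · 1.3782 = -4.80 ± 3.25 = (-8.05, -1.55)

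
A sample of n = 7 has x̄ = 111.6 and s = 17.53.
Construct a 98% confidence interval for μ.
(90.78, 132.42)

t-interval (σ unknown):
df = n - 1 = 6
t* = 3.143 for 98% confidence

Margin of error = t* · s/√n = 3.143 · 17.53/√7 = 20.82

CI: (90.78, 132.42)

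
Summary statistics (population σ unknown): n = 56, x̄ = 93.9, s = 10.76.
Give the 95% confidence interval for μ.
(91.02, 96.78)

t-interval (σ unknown):
df = n - 1 = 55
t* = 2.004 for 95% confidence

Margin of error = t* · s/√n = 2.004 · 10.76/√56 = 2.88

CI: (91.02, 96.78)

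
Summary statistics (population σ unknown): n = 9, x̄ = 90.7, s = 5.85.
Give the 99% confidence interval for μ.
(84.16, 97.24)

t-interval (σ unknown):
df = n - 1 = 8
t* = 3.355 for 99% confidence

Margin of error = t* · s/√n = 3.355 · 5.85/√9 = 6.54

CI: (84.16, 97.24)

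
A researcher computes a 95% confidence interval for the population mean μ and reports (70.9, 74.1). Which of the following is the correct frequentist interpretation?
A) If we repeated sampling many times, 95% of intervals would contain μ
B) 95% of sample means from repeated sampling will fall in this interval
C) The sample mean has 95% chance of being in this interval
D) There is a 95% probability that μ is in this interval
A

A) Correct — this is the frequentist long-run coverage interpretation.
B) Wrong — coverage applies to intervals containing μ, not to future x̄ values.
C) Wrong — x̄ is observed and sits in the interval by construction.
D) Wrong — μ is fixed; the randomness lives in the interval, not in μ.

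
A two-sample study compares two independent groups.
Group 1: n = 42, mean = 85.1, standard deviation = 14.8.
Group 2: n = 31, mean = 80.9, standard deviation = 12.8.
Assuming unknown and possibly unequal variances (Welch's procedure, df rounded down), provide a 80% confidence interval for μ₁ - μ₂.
(0.01, 8.39)

Difference: x̄₁ - x̄₂ = 4.20
SE = √(s₁²/n₁ + s₂²/n₂) = √(14.8²/42 + 12.8²/31) = 3.2404
df = 69.15 → 69 (Welch–Satterthwaite, rounded down)
t* = 1.294

CI: 4.20 ± 1.294 · 3.2404 = 4.20 ± 4.19 = (0.01, 8.39)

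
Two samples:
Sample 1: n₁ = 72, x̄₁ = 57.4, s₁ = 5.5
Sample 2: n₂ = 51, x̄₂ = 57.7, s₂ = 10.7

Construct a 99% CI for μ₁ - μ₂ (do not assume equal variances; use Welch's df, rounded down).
(-4.63, 4.03)

Difference: x̄₁ - x̄₂ = -0.30
SE = √(s₁²/n₁ + s₂²/n₂) = √(5.5²/72 + 10.7²/51) = 1.6325
df = 68.77 → 68 (Welch–Satterthwaite, rounded down)
t* = 2.650

CI: -0.30 ± 2.650 · 1.6325 = -0.30 ± 4.33 = (-4.63, 4.03)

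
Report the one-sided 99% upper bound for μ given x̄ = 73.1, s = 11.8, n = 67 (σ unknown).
μ ≤ 76.54

Upper bound (one-sided):
t* = 2.384 (one-sided for 99%)
Upper bound = x̄ + t* · s/√n = 73.1 + 2.384 · 11.8/√67 = 76.54

We are 99% confident that μ ≤ 76.54.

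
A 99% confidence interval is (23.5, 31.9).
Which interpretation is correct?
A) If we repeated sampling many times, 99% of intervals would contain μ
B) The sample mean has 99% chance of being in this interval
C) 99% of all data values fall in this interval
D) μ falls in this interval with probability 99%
A

A) Correct — this is the frequentist long-run coverage interpretation.
B) Wrong — x̄ is observed and sits in the interval by construction.
C) Wrong — a CI is about the parameter μ, not individual data values.
D) Wrong — μ is fixed; the randomness lives in the interval, not in μ.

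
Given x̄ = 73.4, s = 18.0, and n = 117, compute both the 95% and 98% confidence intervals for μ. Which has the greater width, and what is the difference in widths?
98% CI is wider by 1.26

df = 116
95% CI: t* = 1.981, (70.10, 76.70), width = 2 · t* · s/√n = 6.59
98% CI: t* = 2.359, (69.47, 77.33), width = 2 · t* · s/√n = 7.85

The 98% CI is wider by 7.85 - 6.59 = 1.26.
Higher confidence requires a wider interval.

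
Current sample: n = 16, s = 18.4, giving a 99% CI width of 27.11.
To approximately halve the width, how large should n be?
n ≈ 64

CI width ∝ 1/√n
To reduce width by factor 2, need √n to grow by 2 → need 2² = 4 times as many samples.

Current: n = 16, width = 27.11
New: n = 64, width ≈ 12.22

Width reduced by factor of 27.11/12.22 = 2.22.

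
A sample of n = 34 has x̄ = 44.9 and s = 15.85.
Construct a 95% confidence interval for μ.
(39.37, 50.43)

t-interval (σ unknown):
df = n - 1 = 33
t* = 2.035 for 95% confidence

Margin of error = t* · s/√n = 2.035 · 15.85/√34 = 5.53

CI: (39.37, 50.43)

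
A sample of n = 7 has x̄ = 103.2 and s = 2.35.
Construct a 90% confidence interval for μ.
(101.47, 104.93)

t-interval (σ unknown):
df = n - 1 = 6
t* = 1.943 for 90% confidence

Margin of error = t* · s/√n = 1.943 · 2.35/√7 = 1.73

CI: (101.47, 104.93)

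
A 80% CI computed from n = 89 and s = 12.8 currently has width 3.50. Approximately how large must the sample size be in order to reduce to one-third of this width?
n ≈ 801

CI width ∝ 1/√n
To reduce width by factor 3, need √n to grow by 3 → need 3² = 9 times as many samples.

Current: n = 89, width = 3.50
New: n = 801, width ≈ 1.16

Width reduced by factor of 3.50/1.16 = 3.02.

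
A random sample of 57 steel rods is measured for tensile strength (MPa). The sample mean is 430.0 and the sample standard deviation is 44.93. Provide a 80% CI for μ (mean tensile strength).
(422.28, 437.72)

t-interval (σ unknown):
df = n - 1 = 56
t* = 1.297 for 80% confidence

Margin of error = t* · s/√n = 1.297 · 44.93/√57 = 7.72

CI: (422.28, 437.72)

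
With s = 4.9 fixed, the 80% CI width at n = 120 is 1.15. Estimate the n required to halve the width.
n ≈ 480

CI width ∝ 1/√n
To reduce width by factor 2, need √n to grow by 2 → need 2² = 4 times as many samples.

Current: n = 120, width = 1.15
New: n = 480, width ≈ 0.57

Width reduced by factor of 1.15/0.57 = 2.02.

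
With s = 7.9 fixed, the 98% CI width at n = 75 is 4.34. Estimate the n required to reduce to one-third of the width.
n ≈ 675

CI width ∝ 1/√n
To reduce width by factor 3, need √n to grow by 3 → need 3² = 9 times as many samples.

Current: n = 75, width = 4.34
New: n = 675, width ≈ 1.42

Width reduced by factor of 4.34/1.42 = 3.06.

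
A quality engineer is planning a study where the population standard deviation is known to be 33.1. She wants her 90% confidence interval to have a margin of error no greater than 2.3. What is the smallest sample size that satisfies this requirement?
n ≥ 561

For margin E ≤ 2.3:
n ≥ (z* · σ / E)²
n ≥ (1.645 · 33.1 / 2.3)²
n ≥ 560.44

Minimum n = 561 (rounding up)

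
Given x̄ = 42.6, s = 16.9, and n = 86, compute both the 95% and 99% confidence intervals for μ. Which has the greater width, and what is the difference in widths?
99% CI is wider by 2.35

df = 85
95% CI: t* = 1.988, (38.98, 46.22), width = 2 · t* · s/√n = 7.25
99% CI: t* = 2.635, (37.80, 47.40), width = 2 · t* · s/√n = 9.60

The 99% CI is wider by 9.60 - 7.25 = 2.35.
Higher confidence requires a wider interval.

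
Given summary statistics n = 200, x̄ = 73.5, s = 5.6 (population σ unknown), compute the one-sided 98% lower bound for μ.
μ ≥ 72.68

Lower bound (one-sided):
t* = 2.067 (one-sided for 98%)
Lower bound = x̄ - t* · s/√n = 73.5 - 2.067 · 5.6/√200 = 72.68

We are 98% confident that μ ≥ 72.68.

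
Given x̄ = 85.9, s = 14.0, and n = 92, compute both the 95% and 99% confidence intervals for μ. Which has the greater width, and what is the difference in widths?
99% CI is wider by 1.88

df = 91
95% CI: t* = 1.986, (83.00, 88.80), width = 2 · t* · s/√n = 5.80
99% CI: t* = 2.631, (82.06, 89.74), width = 2 · t* · s/√n = 7.68

The 99% CI is wider by 7.68 - 5.80 = 1.88.
Higher confidence requires a wider interval.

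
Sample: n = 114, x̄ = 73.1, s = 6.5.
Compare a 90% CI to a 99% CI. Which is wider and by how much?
99% CI is wider by 1.17

df = 113
90% CI: t* = 1.658, (72.09, 74.11), width = 2 · t* · s/√n = 2.02
99% CI: t* = 2.620, (71.50, 74.70), width = 2 · t* · s/√n = 3.19

The 99% CI is wider by 3.19 - 2.02 = 1.17.
Higher confidence requires a wider interval.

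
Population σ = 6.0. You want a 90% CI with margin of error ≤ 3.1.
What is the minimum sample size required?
n ≥ 11

For margin E ≤ 3.1:
n ≥ (z* · σ / E)²
n ≥ (1.645 · 6.0 / 3.1)²
n ≥ 10.14

Minimum n = 11 (rounding up)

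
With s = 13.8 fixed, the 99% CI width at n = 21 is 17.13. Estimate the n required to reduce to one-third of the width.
n ≈ 189

CI width ∝ 1/√n
To reduce width by factor 3, need √n to grow by 3 → need 3² = 9 times as many samples.

Current: n = 21, width = 17.13
New: n = 189, width ≈ 5.22

Width reduced by factor of 17.13/5.22 = 3.28.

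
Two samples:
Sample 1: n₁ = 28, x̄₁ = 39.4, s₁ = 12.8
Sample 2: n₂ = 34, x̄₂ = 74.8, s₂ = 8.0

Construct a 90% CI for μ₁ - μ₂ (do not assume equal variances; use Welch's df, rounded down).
(-40.07, -30.73)

Difference: x̄₁ - x̄₂ = -35.40
SE = √(s₁²/n₁ + s₂²/n₂) = √(12.8²/28 + 8.0²/34) = 2.7810
df = 43.48 → 43 (Welch–Satterthwaite, rounded down)
t* = 1.681

CI: -35.40 ± 1.681 · 2.7810 = -35.40 ± 4.67 = (-40.07, -30.73)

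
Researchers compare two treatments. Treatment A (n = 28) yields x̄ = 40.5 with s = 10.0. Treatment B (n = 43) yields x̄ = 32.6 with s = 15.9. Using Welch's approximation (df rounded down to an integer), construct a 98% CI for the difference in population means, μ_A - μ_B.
(0.58, 15.22)

Difference: x̄₁ - x̄₂ = 7.90
SE = √(s₁²/n₁ + s₂²/n₂) = √(10.0²/28 + 15.9²/43) = 3.0742
df = 68.95 → 68 (Welch–Satterthwaite, rounded down)
t* = 2.382

CI: 7.90 ± 2.382 · 3.0742 = 7.90 ± 7.32 = (0.58, 15.22)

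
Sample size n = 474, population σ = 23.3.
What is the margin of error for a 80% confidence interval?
Margin of error = 1.37

Margin of error = z* · σ/√n
= 1.282 · 23.3/√474
= 1.282 · 23.3/21.7715
= 1.37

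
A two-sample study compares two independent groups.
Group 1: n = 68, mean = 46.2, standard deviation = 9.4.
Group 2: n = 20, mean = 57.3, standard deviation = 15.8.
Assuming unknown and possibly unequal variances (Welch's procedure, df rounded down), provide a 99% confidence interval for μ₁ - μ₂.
(-21.52, -0.68)

Difference: x̄₁ - x̄₂ = -11.10
SE = √(s₁²/n₁ + s₂²/n₂) = √(9.4²/68 + 15.8²/20) = 3.7123
df = 23.09 → 23 (Welch–Satterthwaite, rounded down)
t* = 2.807

CI: -11.10 ± 2.807 · 3.7123 = -11.10 ± 10.42 = (-21.52, -0.68)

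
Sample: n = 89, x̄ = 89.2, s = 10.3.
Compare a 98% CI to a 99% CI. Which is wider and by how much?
99% CI is wider by 0.58

df = 88
98% CI: t* = 2.369, (86.61, 91.79), width = 2 · t* · s/√n = 5.17
99% CI: t* = 2.633, (86.33, 92.07), width = 2 · t* · s/√n = 5.75

The 99% CI is wider by 5.75 - 5.17 = 0.58.
Higher confidence requires a wider interval.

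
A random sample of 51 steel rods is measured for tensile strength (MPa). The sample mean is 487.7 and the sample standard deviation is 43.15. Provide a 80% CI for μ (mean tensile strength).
(479.85, 495.55)

t-interval (σ unknown):
df = n - 1 = 50
t* = 1.299 for 80% confidence

Margin of error = t* · s/√n = 1.299 · 43.15/√51 = 7.85

CI: (479.85, 495.55)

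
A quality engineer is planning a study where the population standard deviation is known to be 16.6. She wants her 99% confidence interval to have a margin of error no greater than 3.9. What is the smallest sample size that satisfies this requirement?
n ≥ 121

For margin E ≤ 3.9:
n ≥ (z* · σ / E)²
n ≥ (2.576 · 16.6 / 3.9)²
n ≥ 120.22

Minimum n = 121 (rounding up)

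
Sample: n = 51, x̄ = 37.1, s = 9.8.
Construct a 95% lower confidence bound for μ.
μ ≥ 34.80

Lower bound (one-sided):
t* = 1.676 (one-sided for 95%)
Lower bound = x̄ - t* · s/√n = 37.1 - 1.676 · 9.8/√51 = 34.80

We are 95% confident that μ ≥ 34.80.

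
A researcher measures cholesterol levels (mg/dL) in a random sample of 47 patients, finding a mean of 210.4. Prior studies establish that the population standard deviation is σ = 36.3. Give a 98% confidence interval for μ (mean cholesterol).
(198.08, 222.72)

z-interval (σ known):
z* = 2.326 for 98% confidence

Margin of error = z* · σ/√n = 2.326 · 36.3/√47 = 12.32

CI: (210.4 - 12.32, 210.4 + 12.32) = (198.08, 222.72)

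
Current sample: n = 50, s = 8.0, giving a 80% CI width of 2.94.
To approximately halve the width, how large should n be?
n ≈ 200

CI width ∝ 1/√n
To reduce width by factor 2, need √n to grow by 2 → need 2² = 4 times as many samples.

Current: n = 50, width = 2.94
New: n = 200, width ≈ 1.45

Width reduced by factor of 2.94/1.45 = 2.03.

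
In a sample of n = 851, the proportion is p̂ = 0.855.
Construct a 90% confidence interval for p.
(0.835, 0.875)

Proportion CI:
SE = √(p̂(1-p̂)/n) = √(0.855 · 0.145 / 851) = 0.01207

z* = 1.645
Margin = z* · SE = 1.645 · 0.01207 = 0.0199

CI: 0.855 ± 0.0199 = (0.835, 0.875)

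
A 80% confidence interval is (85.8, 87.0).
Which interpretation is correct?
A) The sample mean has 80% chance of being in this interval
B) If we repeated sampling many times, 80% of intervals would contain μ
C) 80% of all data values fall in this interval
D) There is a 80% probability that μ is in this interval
B

A) Wrong — x̄ is observed and sits in the interval by construction.
B) Correct — this is the frequentist long-run coverage interpretation.
C) Wrong — a CI is about the parameter μ, not individual data values.
D) Wrong — μ is fixed; the randomness lives in the interval, not in μ.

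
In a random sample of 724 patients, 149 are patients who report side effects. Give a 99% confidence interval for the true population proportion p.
(0.167, 0.245)

Proportion CI:
p̂ = 149/724 = 0.20580
SE = √(p̂(1-p̂)/n) = √(0.20580 · 0.79420 / 724) = 0.01503

z* = 2.576
Margin = z* · SE = 2.576 · 0.01503 = 0.0387

CI: 0.20580 ± 0.0387 = (0.167, 0.245)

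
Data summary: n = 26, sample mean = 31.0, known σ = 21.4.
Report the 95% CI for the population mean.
(22.77, 39.23)

z-interval (σ known):
z* = 1.960 for 95% confidence

Margin of error = z* · σ/√n = 1.960 · 21.4/√26 = 8.23

CI: (31.0 - 8.23, 31.0 + 8.23) = (22.77, 39.23)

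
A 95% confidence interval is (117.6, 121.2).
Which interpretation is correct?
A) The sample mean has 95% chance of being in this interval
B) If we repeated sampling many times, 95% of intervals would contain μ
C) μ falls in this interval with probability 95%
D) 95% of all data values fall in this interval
B

A) Wrong — x̄ is observed and sits in the interval by construction.
B) Correct — this is the frequentist long-run coverage interpretation.
C) Wrong — μ is fixed; the randomness lives in the interval, not in μ.
D) Wrong — a CI is about the parameter μ, not individual data values.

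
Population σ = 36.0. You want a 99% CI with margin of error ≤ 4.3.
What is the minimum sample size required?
n ≥ 466

For margin E ≤ 4.3:
n ≥ (z* · σ / E)²
n ≥ (2.576 · 36.0 / 4.3)²
n ≥ 465.11

Minimum n = 466 (rounding up)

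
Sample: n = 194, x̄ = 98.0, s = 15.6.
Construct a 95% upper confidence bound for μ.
μ ≤ 99.85

Upper bound (one-sided):
t* = 1.653 (one-sided for 95%)
Upper bound = x̄ + t* · s/√n = 98.0 + 1.653 · 15.6/√194 = 99.85

We are 95% confident that μ ≤ 99.85.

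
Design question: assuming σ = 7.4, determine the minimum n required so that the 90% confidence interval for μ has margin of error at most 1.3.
n ≥ 88

For margin E ≤ 1.3:
n ≥ (z* · σ / E)²
n ≥ (1.645 · 7.4 / 1.3)²
n ≥ 87.68

Minimum n = 88 (rounding up)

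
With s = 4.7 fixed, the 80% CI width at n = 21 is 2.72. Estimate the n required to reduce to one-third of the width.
n ≈ 189

CI width ∝ 1/√n
To reduce width by factor 3, need √n to grow by 3 → need 3² = 9 times as many samples.

Current: n = 21, width = 2.72
New: n = 189, width ≈ 0.88

Width reduced by factor of 2.72/0.88 = 3.09.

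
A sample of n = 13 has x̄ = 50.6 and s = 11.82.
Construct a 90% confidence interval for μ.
(44.76, 56.44)

t-interval (σ unknown):
df = n - 1 = 12
t* = 1.782 for 90% confidence

Margin of error = t* · s/√n = 1.782 · 11.82/√13 = 5.84

CI: (44.76, 56.44)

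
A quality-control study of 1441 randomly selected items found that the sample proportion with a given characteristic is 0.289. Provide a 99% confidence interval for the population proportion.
(0.258, 0.320)

Proportion CI:
SE = √(p̂(1-p̂)/n) = √(0.289 · 0.711 / 1441) = 0.01194

z* = 2.576
Margin = z* · SE = 2.576 · 0.01194 = 0.0308

CI: 0.289 ± 0.0308 = (0.258, 0.320)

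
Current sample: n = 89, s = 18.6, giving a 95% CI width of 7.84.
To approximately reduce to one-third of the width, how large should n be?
n ≈ 801

CI width ∝ 1/√n
To reduce width by factor 3, need √n to grow by 3 → need 3² = 9 times as many samples.

Current: n = 89, width = 7.84
New: n = 801, width ≈ 2.58

Width reduced by factor of 7.84/2.58 = 3.04.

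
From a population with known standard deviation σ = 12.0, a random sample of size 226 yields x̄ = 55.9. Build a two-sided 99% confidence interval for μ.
(53.84, 57.96)

z-interval (σ known):
z* = 2.576 for 99% confidence

Margin of error = z* · σ/√n = 2.576 · 12.0/√226 = 2.06

CI: (55.9 - 2.06, 55.9 + 2.06) = (53.84, 57.96)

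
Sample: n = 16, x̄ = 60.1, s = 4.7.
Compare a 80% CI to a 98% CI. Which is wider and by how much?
98% CI is wider by 2.96

df = 15
80% CI: t* = 1.341, (58.52, 61.68), width = 2 · t* · s/√n = 3.15
98% CI: t* = 2.602, (57.04, 63.16), width = 2 · t* · s/√n = 6.11

The 98% CI is wider by 6.11 - 3.15 = 2.96.
Higher confidence requires a wider interval.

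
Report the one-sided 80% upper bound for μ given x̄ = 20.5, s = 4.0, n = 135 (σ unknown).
μ ≤ 20.79

Upper bound (one-sided):
t* = 0.844 (one-sided for 80%)
Upper bound = x̄ + t* · s/√n = 20.5 + 0.844 · 4.0/√135 = 20.79

We are 80% confident that μ ≤ 20.79.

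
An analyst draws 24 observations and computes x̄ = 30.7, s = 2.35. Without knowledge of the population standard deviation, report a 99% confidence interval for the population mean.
(29.35, 32.05)

t-interval (σ unknown):
df = n - 1 = 23
t* = 2.807 for 99% confidence

Margin of error = t* · s/√n = 2.807 · 2.35/√24 = 1.35

CI: (29.35, 32.05)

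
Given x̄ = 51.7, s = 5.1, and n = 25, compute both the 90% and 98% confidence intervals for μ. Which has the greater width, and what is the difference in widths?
98% CI is wider by 1.59

df = 24
90% CI: t* = 1.711, (49.95, 53.45), width = 2 · t* · s/√n = 3.49
98% CI: t* = 2.492, (49.16, 54.24), width = 2 · t* · s/√n = 5.08

The 98% CI is wider by 5.08 - 3.49 = 1.59.
Higher confidence requires a wider interval.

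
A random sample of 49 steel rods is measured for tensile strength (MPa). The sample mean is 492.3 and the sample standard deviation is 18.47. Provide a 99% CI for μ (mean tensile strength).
(485.22, 499.38)

t-interval (σ unknown):
df = n - 1 = 48
t* = 2.682 for 99% confidence

Margin of error = t* · s/√n = 2.682 · 18.47/√49 = 7.08

CI: (485.22, 499.38)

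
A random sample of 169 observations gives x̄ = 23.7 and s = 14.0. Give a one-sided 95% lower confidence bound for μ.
μ ≥ 21.92

Lower bound (one-sided):
t* = 1.654 (one-sided for 95%)
Lower bound = x̄ - t* · s/√n = 23.7 - 1.654 · 14.0/√169 = 21.92

We are 95% confident that μ ≥ 21.92.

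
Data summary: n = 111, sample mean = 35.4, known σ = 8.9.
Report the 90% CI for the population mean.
(34.01, 36.79)

z-interval (σ known):
z* = 1.645 for 90% confidence

Margin of error = z* · σ/√n = 1.645 · 8.9/√111 = 1.39

CI: (35.4 - 1.39, 35.4 + 1.39) = (34.01, 36.79)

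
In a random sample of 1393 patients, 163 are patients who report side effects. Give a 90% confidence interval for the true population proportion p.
(0.103, 0.131)

Proportion CI:
p̂ = 163/1393 = 0.11701
SE = √(p̂(1-p̂)/n) = √(0.11701 · 0.88299 / 1393) = 0.00861

z* = 1.645
Margin = z* · SE = 1.645 · 0.00861 = 0.0142

CI: 0.11701 ± 0.0142 = (0.103, 0.131)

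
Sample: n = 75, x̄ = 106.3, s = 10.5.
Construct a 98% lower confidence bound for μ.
μ ≥ 103.76

Lower bound (one-sided):
t* = 2.091 (one-sided for 98%)
Lower bound = x̄ - t* · s/√n = 106.3 - 2.091 · 10.5/√75 = 103.76

We are 98% confident that μ ≥ 103.76.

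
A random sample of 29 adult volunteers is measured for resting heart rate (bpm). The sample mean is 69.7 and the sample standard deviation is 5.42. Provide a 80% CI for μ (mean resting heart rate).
(68.38, 71.02)

t-interval (σ unknown):
df = n - 1 = 28
t* = 1.313 for 80% confidence

Margin of error = t* · s/√n = 1.313 · 5.42/√29 = 1.32

CI: (68.38, 71.02)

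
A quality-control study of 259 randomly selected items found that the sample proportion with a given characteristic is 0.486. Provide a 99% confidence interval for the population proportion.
(0.406, 0.566)

Proportion CI:
SE = √(p̂(1-p̂)/n) = √(0.486 · 0.514 / 259) = 0.03106

z* = 2.576
Margin = z* · SE = 2.576 · 0.03106 = 0.0800

CI: 0.486 ± 0.0800 = (0.406, 0.566)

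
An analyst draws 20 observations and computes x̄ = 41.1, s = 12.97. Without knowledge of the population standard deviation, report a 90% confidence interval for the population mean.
(36.09, 46.11)

t-interval (σ unknown):
df = n - 1 = 19
t* = 1.729 for 90% confidence

Margin of error = t* · s/√n = 1.729 · 12.97/√20 = 5.01

CI: (36.09, 46.11)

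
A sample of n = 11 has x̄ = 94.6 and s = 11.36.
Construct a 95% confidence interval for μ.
(86.97, 102.23)

t-interval (σ unknown):
df = n - 1 = 10
t* = 2.228 for 95% confidence

Margin of error = t* · s/√n = 2.228 · 11.36/√11 = 7.63

CI: (86.97, 102.23)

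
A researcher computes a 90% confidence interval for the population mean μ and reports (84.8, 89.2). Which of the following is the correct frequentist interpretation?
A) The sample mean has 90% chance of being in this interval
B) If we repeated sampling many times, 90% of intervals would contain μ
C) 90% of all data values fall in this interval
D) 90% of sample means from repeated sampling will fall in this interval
B

A) Wrong — x̄ is observed and sits in the interval by construction.
B) Correct — this is the frequentist long-run coverage interpretation.
C) Wrong — a CI is about the parameter μ, not individual data values.
D) Wrong — coverage applies to intervals containing μ, not to future x̄ values.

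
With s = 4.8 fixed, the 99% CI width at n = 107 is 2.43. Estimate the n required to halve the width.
n ≈ 428

CI width ∝ 1/√n
To reduce width by factor 2, need √n to grow by 2 → need 2² = 4 times as many samples.

Current: n = 107, width = 2.43
New: n = 428, width ≈ 1.20

Width reduced by factor of 2.43/1.20 = 2.03.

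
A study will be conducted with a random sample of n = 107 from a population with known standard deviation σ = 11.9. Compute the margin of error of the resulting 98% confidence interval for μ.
Margin of error = 2.68

Margin of error = z* · σ/√n
= 2.326 · 11.9/√107
= 2.326 · 11.9/10.3441
= 2.68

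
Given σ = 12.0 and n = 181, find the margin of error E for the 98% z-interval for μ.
Margin of error = 2.07

Margin of error = z* · σ/√n
= 2.326 · 12.0/√181
= 2.326 · 12.0/13.4536
= 2.07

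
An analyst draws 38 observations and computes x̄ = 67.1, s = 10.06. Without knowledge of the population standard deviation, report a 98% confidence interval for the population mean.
(63.13, 71.07)

t-interval (σ unknown):
df = n - 1 = 37
t* = 2.431 for 98% confidence

Margin of error = t* · s/√n = 2.431 · 10.06/√38 = 3.97

CI: (63.13, 71.07)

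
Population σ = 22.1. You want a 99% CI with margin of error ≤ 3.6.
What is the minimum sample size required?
n ≥ 251

For margin E ≤ 3.6:
n ≥ (z* · σ / E)²
n ≥ (2.576 · 22.1 / 3.6)²
n ≥ 250.08

Minimum n = 251 (rounding up)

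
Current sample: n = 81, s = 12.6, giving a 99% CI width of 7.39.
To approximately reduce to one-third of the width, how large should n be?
n ≈ 729

CI width ∝ 1/√n
To reduce width by factor 3, need √n to grow by 3 → need 3² = 9 times as many samples.

Current: n = 81, width = 7.39
New: n = 729, width ≈ 2.41

Width reduced by factor of 7.39/2.41 = 3.07.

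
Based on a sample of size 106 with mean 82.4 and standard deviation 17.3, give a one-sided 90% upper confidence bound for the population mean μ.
μ ≤ 84.57

Upper bound (one-sided):
t* = 1.290 (one-sided for 90%)
Upper bound = x̄ + t* · s/√n = 82.4 + 1.290 · 17.3/√106 = 84.57

We are 90% confident that μ ≤ 84.57.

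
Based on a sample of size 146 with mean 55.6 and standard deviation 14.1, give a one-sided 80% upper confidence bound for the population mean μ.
μ ≤ 56.58

Upper bound (one-sided):
t* = 0.844 (one-sided for 80%)
Upper bound = x̄ + t* · s/√n = 55.6 + 0.844 · 14.1/√146 = 56.58

We are 80% confident that μ ≤ 56.58.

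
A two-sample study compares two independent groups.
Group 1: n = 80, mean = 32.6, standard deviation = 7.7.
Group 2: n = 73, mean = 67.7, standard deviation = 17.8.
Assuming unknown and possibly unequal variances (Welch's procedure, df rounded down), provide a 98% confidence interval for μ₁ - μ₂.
(-40.43, -29.77)

Difference: x̄₁ - x̄₂ = -35.10
SE = √(s₁²/n₁ + s₂²/n₂) = √(7.7²/80 + 17.8²/73) = 2.2542
df = 96.13 → 96 (Welch–Satterthwaite, rounded down)
t* = 2.366

CI: -35.10 ± 2.366 · 2.2542 = -35.10 ± 5.33 = (-40.43, -29.77)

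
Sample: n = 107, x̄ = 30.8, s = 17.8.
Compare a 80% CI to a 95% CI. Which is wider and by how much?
95% CI is wider by 2.38

df = 106
80% CI: t* = 1.290, (28.58, 33.02), width = 2 · t* · s/√n = 4.44
95% CI: t* = 1.983, (27.39, 34.21), width = 2 · t* · s/√n = 6.82

The 95% CI is wider by 6.82 - 4.44 = 2.38.
Higher confidence requires a wider interval.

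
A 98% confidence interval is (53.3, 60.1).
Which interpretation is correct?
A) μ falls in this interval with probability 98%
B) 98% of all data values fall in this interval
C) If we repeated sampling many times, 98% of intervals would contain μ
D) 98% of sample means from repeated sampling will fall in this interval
C

A) Wrong — μ is fixed; the randomness lives in the interval, not in μ.
B) Wrong — a CI is about the parameter μ, not individual data values.
C) Correct — this is the frequentist long-run coverage interpretation.
D) Wrong — coverage applies to intervals containing μ, not to future x̄ values.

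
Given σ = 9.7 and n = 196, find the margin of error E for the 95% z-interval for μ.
Margin of error = 1.36

Margin of error = z* · σ/√n
= 1.960 · 9.7/√196
= 1.960 · 9.7/14.0000
= 1.36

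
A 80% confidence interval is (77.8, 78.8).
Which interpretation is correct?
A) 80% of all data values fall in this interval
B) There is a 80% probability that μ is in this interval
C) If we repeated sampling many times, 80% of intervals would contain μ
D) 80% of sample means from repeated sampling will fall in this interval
C

A) Wrong — a CI is about the parameter μ, not individual data values.
B) Wrong — μ is fixed; the randomness lives in the interval, not in μ.
C) Correct — this is the frequentist long-run coverage interpretation.
D) Wrong — coverage applies to intervals containing μ, not to future x̄ values.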